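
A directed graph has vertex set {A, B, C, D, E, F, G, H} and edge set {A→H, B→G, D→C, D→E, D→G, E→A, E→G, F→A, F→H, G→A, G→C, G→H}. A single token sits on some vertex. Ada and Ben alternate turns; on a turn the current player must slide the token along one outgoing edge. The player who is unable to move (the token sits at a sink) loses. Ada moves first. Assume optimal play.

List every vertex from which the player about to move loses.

B, C, E, H

Use the standard recursion: the mover loses at a terminal position; elsewhere, the mover wins exactly when some move hands the opponent an L position.
Every edge goes from a vertex to one that appears earlier in the order H, C, A, F, G, B, E, D, so processing vertices in that order labels each vertex after all of its successors.
H: no outgoing edge → L
C: no outgoing edge → L
A: W (go to H, an L position)
F: W (go to H, an L position)
G: W (go to C, an L position)
B: L (sole option G(W) is W)
E: L (options G(W), A(W) are all W)
D: W (go to E, an L position)
The losing starting vertices are exactly the entries labelled L in this table (4 of them).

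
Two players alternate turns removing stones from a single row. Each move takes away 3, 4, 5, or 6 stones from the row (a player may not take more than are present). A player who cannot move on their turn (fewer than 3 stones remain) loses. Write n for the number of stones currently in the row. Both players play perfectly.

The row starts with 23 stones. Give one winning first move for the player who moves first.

Work bottom-up. With no move the player to move loses. Otherwise the position is W if at least one move leads to an L position for the opponent, and L if every move leads to a W.
n=0: no move → L
n=1: no move → L
n=2: no move → L
n=3: →0(L), so W
n=4: →1(L), so W
n=5: →2(L), so W
n=6: →2(L), so W
n=7: →2(L), so W
n=8: →2(L), so W
n=9: →6(W), 5(W), 4(W), 3(W) — all W, so L
n=10: →7(W), 6(W), 5(W), 4(W) — all W, so L
n=11: →8(W), 7(W), 6(W), 5(W) — all W, so L
n=12: →9(L), so W
n=13: →10(L), so W
n=14: →11(L), so W
n=15: →11(L), so W
n=16: →11(L), so W
n=17: →11(L), so W
n=18: →15(W), 14(W), 13(W), 12(W) — all W, so L
n=19: →16(W), 15(W), 14(W), 13(W) — all W, so L
n=20: →17(W), 16(W), 15(W), 14(W) — all W, so L
n=21: →18(L), so W
n=22: →19(L), so W
n=23: →20(L), so W
From 23, the L positions reachable in one move are: 20, 19, 18. Any move reaching one of these is winning.

Remove 3, leaving 20.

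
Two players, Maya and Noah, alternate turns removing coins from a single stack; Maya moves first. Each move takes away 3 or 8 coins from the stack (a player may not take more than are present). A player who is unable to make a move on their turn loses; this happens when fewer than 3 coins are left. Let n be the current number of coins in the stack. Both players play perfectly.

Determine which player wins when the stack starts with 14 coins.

Maya wins.

Compute win/loss labels from the base case upward. A position with no move is L. Any other position is W if it can reach an L in one move, else L.
n=0: no move → L
n=1: no move → L
n=2: no move → L
n=3: can move to 0, which is L ⇒ W
n=4: can move to 1, which is L ⇒ W
n=5: can move to 2, which is L ⇒ W
n=6: the only move is to 3(W), a W ⇒ L
n=7: the only move is to 4(W), a W ⇒ L
n=8: can move to 0, which is L ⇒ W
n=9: can move to 6, which is L ⇒ W
n=10: can move to 7, which is L ⇒ W
n=11: moves to 8(W), 3(W); every one is W ⇒ L
n=12: moves to 9(W), 4(W); every one is W ⇒ L
n=13: moves to 10(W), 5(W); every one is W ⇒ L
n=14: can move to 11, which is L ⇒ W
The starting position 14 is W: Maya should remove 3, leaving 11, handing over an L position.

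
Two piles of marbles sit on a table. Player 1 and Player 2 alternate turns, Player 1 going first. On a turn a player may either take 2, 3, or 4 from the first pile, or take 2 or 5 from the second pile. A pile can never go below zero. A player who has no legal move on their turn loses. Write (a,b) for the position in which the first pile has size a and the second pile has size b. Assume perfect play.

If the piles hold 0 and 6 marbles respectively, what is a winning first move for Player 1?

Move to (0,4).

Use the standard recursion: the mover loses at a terminal position; elsewhere, the mover wins exactly when some move hands the opponent an L position.
No move ever increases a pile, so every position that can arise here has a ≤ 0 and b ≤ 6; it is enough to label the cells with 0 ≤ a ≤ 0 and 0 ≤ b ≤ 6.
Every move lowers a or b (never raises either), so fill the grid row by row in increasing a, and left to right within a row: each cell's successors are then already labelled.
      b=0  b=1  b=2  b=3  b=4  b=5  b=6
a=0:    L    L    W    W    L    W    W
Cells with no legal move (terminal, hence L): (0,0), (0,1).
The remaining L cells, each justified by listing all of its moves:
(0,4): L (sole option (0,2)(W) is W)
Every other cell has at least one move into one of the L cells above, so it is W.
From (0,6), the L positions reachable in one move are: (0,4), (0,1). Any move reaching one of these is winning.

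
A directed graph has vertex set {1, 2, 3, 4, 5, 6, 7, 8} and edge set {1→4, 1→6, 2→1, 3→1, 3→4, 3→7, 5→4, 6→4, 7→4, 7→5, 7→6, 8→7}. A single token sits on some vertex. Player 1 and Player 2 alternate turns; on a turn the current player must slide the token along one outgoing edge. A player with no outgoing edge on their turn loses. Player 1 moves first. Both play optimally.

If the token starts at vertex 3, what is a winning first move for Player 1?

Move to 4.

Label each position W (a win for the player to move) or L (a loss). A position with no legal move is L; any other position is W exactly when some move reaches an L, and L when every move reaches a W.
Every edge goes from a vertex to one that appears earlier in the order 4, 6, 5, 7, 1, 2, 8, 3, so processing vertices in that order labels each vertex after all of its successors.
4: no outgoing edge → L
6: reaches L-position 4 → W
5: reaches L-position 4 → W
7: reaches L-position 4 → W
1: reaches L-position 4 → W
2: only reaches 1(W), which is W → L
8: only reaches 7(W), which is W → L
3: reaches L-position 4 → W
From 3, the L positions reachable in one move are: 4.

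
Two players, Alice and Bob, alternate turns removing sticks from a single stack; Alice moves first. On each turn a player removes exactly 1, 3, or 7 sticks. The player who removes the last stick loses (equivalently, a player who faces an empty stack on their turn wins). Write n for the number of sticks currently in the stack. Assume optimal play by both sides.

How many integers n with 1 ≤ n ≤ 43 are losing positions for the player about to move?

22

Build the W/L table. Terminal = W. A non-terminal position is W if it has a move to some L; otherwise it is L.
n=0: no move; the opponent has just taken the last stick and therefore loses → W
n=1: →0(W) only, which is W, so L
n=2: →1(L), so W
n=3: →2(W), 0(W) — all W, so L
n=4: →3(L), so W
n=5: →4(W), 2(W) — all W, so L
n=6: →5(L), so W
n=7: →6(W), 4(W), 0(W) — all W, so L
n=8: →7(L), so W
n=9: →8(W), 6(W), 2(W) — all W, so L
n=10: →9(L), so W
n=11: →10(W), 8(W), 4(W) — all W, so L
n=12: →11(L), so W
n=13: →12(W), 10(W), 6(W) — all W, so L
n=14: →13(L), so W
n=15: →14(W), 12(W), 8(W) — all W, so L
n=16: →15(L), so W
n=17: →16(W), 14(W), 10(W) — all W, so L
n=18: →17(L), so W
n=19: →18(W), 16(W), 12(W) — all W, so L
n=20: →19(L), so W
n=21: →20(W), 18(W), 14(W) — all W, so L
n=22: →21(L), so W
n=23: →22(W), 20(W), 16(W) — all W, so L
n=24: →23(L), so W
n=25: →24(W), 22(W), 18(W) — all W, so L
n=26: →25(L), so W
n=27: →26(W), 24(W), 20(W) — all W, so L
n=28: →27(L), so W
n=29: →28(W), 26(W), 22(W) — all W, so L
n=30: →29(L), so W
n=31: →30(W), 28(W), 24(W) — all W, so L
n=32: →31(L), so W
n=33: →32(W), 30(W), 26(W) — all W, so L
n=34: →33(L), so W
n=35: →34(W), 32(W), 28(W) — all W, so L
n=36: →35(L), so W
n=37: →36(W), 34(W), 30(W) — all W, so L
n=38: →37(L), so W
n=39: →38(W), 36(W), 32(W) — all W, so L
n=40: →39(L), so W
n=41: →40(W), 38(W), 34(W) — all W, so L
n=42: →41(L), so W
n=43: →42(W), 40(W), 36(W) — all W, so L
L entries with 1 ≤ n ≤ 43 (the range starts at n=1): n = 1, 3, 5, 7, 9, 11, 13, 15, 17, 19, 21, 23, 25, 27, 29, 31, 33, 35, 37, 39, 41, 43; that makes 22.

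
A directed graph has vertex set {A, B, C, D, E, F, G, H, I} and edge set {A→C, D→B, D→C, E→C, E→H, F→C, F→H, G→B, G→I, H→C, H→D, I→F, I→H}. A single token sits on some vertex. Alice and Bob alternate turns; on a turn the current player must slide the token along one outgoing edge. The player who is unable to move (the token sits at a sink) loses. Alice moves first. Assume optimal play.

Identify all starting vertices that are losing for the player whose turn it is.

B, C, I

Classify positions by backward induction: terminal positions (no move available) are L. From any other position, the mover wins iff some move reaches an L.
Every edge goes from a vertex to one that appears earlier in the order C, B, D, H, F, I, G, A, E, so processing vertices in that order labels each vertex after all of its successors.
C: no outgoing edge → L
B: no outgoing edge → L
D: can move to B, which is L ⇒ W
H: can move to C, which is L ⇒ W
F: can move to C, which is L ⇒ W
I: moves to F(W), H(W); every one is W ⇒ L
G: can move to I, which is L ⇒ W
A: can move to C, which is L ⇒ W
E: can move to C, which is L ⇒ W
The losing starting vertices are exactly the entries labelled L in this table (3 of them).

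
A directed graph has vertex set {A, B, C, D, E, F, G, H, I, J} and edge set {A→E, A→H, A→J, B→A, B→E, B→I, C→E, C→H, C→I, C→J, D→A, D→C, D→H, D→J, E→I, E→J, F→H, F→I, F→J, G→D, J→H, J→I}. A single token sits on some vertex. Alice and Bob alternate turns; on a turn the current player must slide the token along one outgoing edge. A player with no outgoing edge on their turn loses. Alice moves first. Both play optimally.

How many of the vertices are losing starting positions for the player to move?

3

Positions with no move are L. A position that does have a move is losing for the player to move precisely when every available move leads to a winning position for the opponent. Fill in the labels:
Every edge goes from a vertex to one that appears earlier in the order H, I, J, E, C, F, A, B, D, G, so processing vertices in that order labels each vertex after all of its successors.
H: no outgoing edge → L
I: no outgoing edge → L
J: →I(L), so W
E: →I(L), so W
C: →I(L), so W
F: →I(L), so W
A: →H(L), so W
B: →I(L), so W
D: →H(L), so W
G: →D(W) only, which is W, so L
The L vertices are G, H, I; that is 3 in all.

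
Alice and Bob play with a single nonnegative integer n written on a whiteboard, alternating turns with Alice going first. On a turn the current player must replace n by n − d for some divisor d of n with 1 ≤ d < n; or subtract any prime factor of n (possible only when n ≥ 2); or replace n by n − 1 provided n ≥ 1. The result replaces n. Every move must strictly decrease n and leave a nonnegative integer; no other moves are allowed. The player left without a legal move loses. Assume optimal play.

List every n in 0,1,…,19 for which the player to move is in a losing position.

Classify positions by backward induction: terminal positions (no move available) are L. From any other position, the mover wins iff some move reaches an L.
n=0: no move → L
n=1: reaches L-position 0 → W
n=2: reaches L-position 0 → W
n=3: reaches L-position 0 → W
n=4: only reaches 2(W), 3(W), all W → L
n=5: reaches L-position 0 → W
n=6: reaches L-position 4 → W
n=7: reaches L-position 0 → W
n=8: reaches L-position 4 → W
n=9: only reaches 6(W), 8(W), all W → L
n=10: reaches L-position 9 → W
n=11: reaches L-position 0 → W
n=12: reaches L-position 9 → W
n=13: reaches L-position 0 → W
n=14: only reaches 7(W), 12(W), 13(W), all W → L
n=15: reaches L-position 14 → W
n=16: reaches L-position 14 → W
n=17: reaches L-position 0 → W
n=18: reaches L-position 9 → W
n=19: reaches L-position 0 → W
Reading off the rows marked L gives the requested list; there are 4 such values of n.

0, 4, 9, 14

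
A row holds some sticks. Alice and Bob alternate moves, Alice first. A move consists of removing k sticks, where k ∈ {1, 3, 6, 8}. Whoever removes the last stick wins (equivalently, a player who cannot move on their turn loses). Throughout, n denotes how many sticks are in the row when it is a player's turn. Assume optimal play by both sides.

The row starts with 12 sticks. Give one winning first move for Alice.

Remove 1, leaving 11.

Work bottom-up. With no move the player to move loses. Otherwise the position is W if at least one move leads to an L position for the opponent, and L if every move leads to a W.
n=0: no move → L
n=1: can move to 0, which is L ⇒ W
n=2: the only move is to 1(W), a W ⇒ L
n=3: can move to 2, which is L ⇒ W
n=4: moves to 3(W), 1(W); every one is W ⇒ L
n=5: can move to 4, which is L ⇒ W
n=6: can move to 0, which is L ⇒ W
n=7: can move to 4, which is L ⇒ W
n=8: can move to 2, which is L ⇒ W
n=9: moves to 8(W), 6(W), 3(W), 1(W); every one is W ⇒ L
n=10: can move to 9, which is L ⇒ W
n=11: moves to 10(W), 8(W), 5(W), 3(W); every one is W ⇒ L
n=12: can move to 11, which is L ⇒ W
From 12, the L positions reachable in one move are: 11, 9, 4. Any move reaching one of these is winning.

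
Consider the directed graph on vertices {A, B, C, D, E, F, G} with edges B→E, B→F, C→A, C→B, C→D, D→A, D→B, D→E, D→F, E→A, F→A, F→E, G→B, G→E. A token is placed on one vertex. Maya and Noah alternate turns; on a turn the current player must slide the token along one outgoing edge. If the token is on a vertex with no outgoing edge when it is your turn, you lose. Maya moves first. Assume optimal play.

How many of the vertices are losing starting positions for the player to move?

2

Label each position W (a win for the player to move) or L (a loss). A position with no legal move is L; any other position is W exactly when some move reaches an L, and L when every move reaches a W.
Every edge goes from a vertex to one that appears earlier in the order A, E, F, B, G, D, C, so processing vertices in that order labels each vertex after all of its successors.
A: no outgoing edge → L
E: →A(L), so W
F: →A(L), so W
B: →F(W), E(W) — all W, so L
G: →B(L), so W
D: →B(L), so W
C: →B(L), so W
The L vertices are A, B; that is 2 in all.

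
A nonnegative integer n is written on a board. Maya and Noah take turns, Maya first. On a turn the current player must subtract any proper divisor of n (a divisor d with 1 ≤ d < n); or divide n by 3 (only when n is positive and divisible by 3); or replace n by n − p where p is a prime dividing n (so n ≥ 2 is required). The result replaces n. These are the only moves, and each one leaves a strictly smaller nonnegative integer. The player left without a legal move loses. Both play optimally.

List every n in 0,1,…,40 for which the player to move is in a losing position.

0, 1, 4, 9, 14, 20, 26, 32, 35, 38

Positions with no move are L. A position that does have a move is losing for the player to move precisely when every available move leads to a winning position for the opponent. Fill in the labels:
n=0: no move → L
n=1: no move → L
n=2: reaches L-position 0 → W
n=3: reaches L-position 0 → W
n=4: only reaches 2(W), 3(W), all W → L
n=5: reaches L-position 0 → W
n=6: reaches L-position 4 → W
n=7: reaches L-position 0 → W
n=8: reaches L-position 4 → W
n=9: only reaches 3(W), 6(W), 8(W), all W → L
n=10: reaches L-position 9 → W
n=11: reaches L-position 0 → W
n=12: reaches L-position 4 → W
n=13: reaches L-position 0 → W
n=14: only reaches 7(W), 12(W), 13(W), all W → L
n=15: reaches L-position 14 → W
n=16: reaches L-position 14 → W
n=17: reaches L-position 0 → W
n=18: reaches L-position 9 → W
n=19: reaches L-position 0 → W
n=20: only reaches 10(W), 15(W), 16(W), 18(W), 19(W), all W → L
n=21: reaches L-position 14 → W
n=22: reaches L-position 20 → W
n=23: reaches L-position 0 → W
n=24: reaches L-position 20 → W
n=25: reaches L-position 20 → W
n=26: only reaches 13(W), 24(W), 25(W), all W → L
n=27: reaches L-position 9 → W
n=28: reaches L-position 14 → W
n=29: reaches L-position 0 → W
n=30: reaches L-position 20 → W
n=31: reaches L-position 0 → W
n=32: only reaches 16(W), 24(W), 28(W), 30(W), 31(W), all W → L
n=33: reaches L-position 32 → W
n=34: reaches L-position 32 → W
n=35: only reaches 28(W), 30(W), 34(W), all W → L
n=36: reaches L-position 32 → W
n=37: reaches L-position 0 → W
n=38: only reaches 19(W), 36(W), 37(W), all W → L
n=39: reaches L-position 26 → W
n=40: reaches L-position 20 → W
Reading off the rows marked L gives the requested list; there are 10 such values of n.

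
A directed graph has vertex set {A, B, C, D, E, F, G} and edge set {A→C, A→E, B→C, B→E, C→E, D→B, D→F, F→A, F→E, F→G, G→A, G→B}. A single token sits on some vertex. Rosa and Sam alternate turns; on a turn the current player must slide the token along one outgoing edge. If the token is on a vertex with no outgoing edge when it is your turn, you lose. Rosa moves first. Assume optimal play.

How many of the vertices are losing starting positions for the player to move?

3

Positions with no move are L. A position that does have a move is losing for the player to move precisely when every available move leads to a winning position for the opponent. Fill in the labels:
Every edge goes from a vertex to one that appears earlier in the order E, C, A, B, G, F, D, so processing vertices in that order labels each vertex after all of its successors.
E: no outgoing edge → L
C: →E(L), so W
A: →E(L), so W
B: →E(L), so W
G: →B(W), A(W) — all W, so L
F: →G(L), so W
D: →F(W), B(W) — all W, so L
The L vertices are D, E, G; that is 3 in all.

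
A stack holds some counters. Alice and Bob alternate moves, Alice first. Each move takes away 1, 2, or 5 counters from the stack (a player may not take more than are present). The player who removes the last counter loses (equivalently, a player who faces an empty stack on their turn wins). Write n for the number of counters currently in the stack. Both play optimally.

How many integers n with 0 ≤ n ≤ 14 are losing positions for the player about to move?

5

Classify positions by backward induction: terminal positions (no move available) are W. From any other position, the mover wins iff some move reaches an L.
n=0: no move; the opponent has just taken the last counter and therefore loses → W
n=1: →0(W) only, which is W, so L
n=2: →1(L), so W
n=3: →1(L), so W
n=4: →3(W), 2(W) — all W, so L
n=5: →4(L), so W
n=6: →4(L), so W
n=7: →6(W), 5(W), 2(W) — all W, so L
n=8: →7(L), so W
n=9: →7(L), so W
n=10: →9(W), 8(W), 5(W) — all W, so L
n=11: →10(L), so W
n=12: →10(L), so W
n=13: →12(W), 11(W), 8(W) — all W, so L
n=14: →13(L), so W
L entries with 0 ≤ n ≤ 14: n = 1, 4, 7, 10, 13; that makes 5.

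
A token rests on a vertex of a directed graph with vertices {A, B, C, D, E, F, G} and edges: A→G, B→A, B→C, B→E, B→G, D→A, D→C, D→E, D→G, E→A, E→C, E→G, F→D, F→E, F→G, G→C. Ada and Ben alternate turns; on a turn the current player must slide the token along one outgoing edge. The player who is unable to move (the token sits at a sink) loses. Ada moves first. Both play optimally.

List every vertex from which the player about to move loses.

Use the standard recursion: the mover loses at a terminal position; elsewhere, the mover wins exactly when some move hands the opponent an L position.
Every edge goes from a vertex to one that appears earlier in the order C, G, A, E, D, F, B, so processing vertices in that order labels each vertex after all of its successors.
C: no outgoing edge → L
G: →C(L), so W
A: →G(W) only, which is W, so L
E: →A(L), so W
D: →A(L), so W
F: →D(W), E(W), G(W) — all W, so L
B: →A(L), so W
Reading off the rows marked L gives the requested list; there are 3 such vertices.

A, C, F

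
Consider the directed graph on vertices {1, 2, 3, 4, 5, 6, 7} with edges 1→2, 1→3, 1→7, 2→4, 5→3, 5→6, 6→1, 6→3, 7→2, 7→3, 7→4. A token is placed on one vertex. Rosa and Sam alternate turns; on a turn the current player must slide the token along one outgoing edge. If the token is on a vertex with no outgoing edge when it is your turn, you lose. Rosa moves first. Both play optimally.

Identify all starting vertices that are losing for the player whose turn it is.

3, 4

Label each position W (a win for the player to move) or L (a loss). A position with no legal move is L; any other position is W exactly when some move reaches an L, and L when every move reaches a W.
Every edge goes from a vertex to one that appears earlier in the order 4, 3, 2, 7, 1, 6, 5, so processing vertices in that order labels each vertex after all of its successors.
4: no outgoing edge → L
3: no outgoing edge → L
2: reaches L-position 4 → W
7: reaches L-position 3 → W
1: reaches L-position 3 → W
6: reaches L-position 3 → W
5: reaches L-position 3 → W
Reading off the rows marked L gives the requested list; there are 2 such vertices.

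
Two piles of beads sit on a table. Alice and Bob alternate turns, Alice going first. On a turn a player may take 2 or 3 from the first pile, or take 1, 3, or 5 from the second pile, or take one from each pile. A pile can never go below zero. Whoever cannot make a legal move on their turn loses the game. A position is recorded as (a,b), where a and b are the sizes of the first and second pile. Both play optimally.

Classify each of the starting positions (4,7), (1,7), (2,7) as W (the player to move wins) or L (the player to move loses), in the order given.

Compute win/loss labels from the base case upward. A position with no move is L. Any other position is W if it can reach an L in one move, else L.
No move ever increases a pile, so every position that can arise here has a ≤ 4 and b ≤ 7; it is enough to label the cells with 0 ≤ a ≤ 4 and 0 ≤ b ≤ 7.
Every move lowers a or b (never raises either), so fill the grid row by row in increasing a, and left to right within a row: each cell's successors are then already labelled.
      b=0  b=1  b=2  b=3  b=4  b=5  b=6  b=7
a=0:    L    W    L    W    L    W    L    W
a=1:    L    W    L    W    L    W    L    W
a=2:    W    W    W    W    W    W    W    W
a=3:    W    L    W    L    W    L    W    L
a=4:    W    L    W    L    W    L    W    L
Cells with no legal move (terminal, hence L): (0,0), (1,0).
The remaining L cells, each justified by listing all of its moves:
(0,2): →(0,1)(W) only, which is W, so L
(0,4): →(0,3)(W), (0,1)(W) — all W, so L
(0,6): →(0,5)(W), (0,3)(W), (0,1)(W) — all W, so L
(1,2): →(1,1)(W), (0,1)(W) — all W, so L
(1,4): →(1,3)(W), (1,1)(W), (0,3)(W) — all W, so L
(1,6): →(1,5)(W), (1,3)(W), (1,1)(W), (0,5)(W) — all W, so L
(3,1): →(1,1)(W), (0,1)(W), (3,0)(W), (2,0)(W) — all W, so L
(3,3): →(1,3)(W), (0,3)(W), (3,2)(W), (3,0)(W), (2,2)(W) — all W, so L
(3,5): →(1,5)(W), (0,5)(W), (3,4)(W), (3,2)(W), (3,0)(W), (2,4)(W) — all W, so L
(3,7): →(1,7)(W), (0,7)(W), (3,6)(W), (3,4)(W), (3,2)(W), (2,6)(W) — all W, so L
(4,1): →(2,1)(W), (1,1)(W), (4,0)(W), (3,0)(W) — all W, so L
(4,3): →(2,3)(W), (1,3)(W), (4,2)(W), (4,0)(W), (3,2)(W) — all W, so L
(4,5): →(2,5)(W), (1,5)(W), (4,4)(W), (4,2)(W), (4,0)(W), (3,4)(W) — all W, so L
(4,7): →(2,7)(W), (1,7)(W), (4,6)(W), (4,4)(W), (4,2)(W), (3,6)(W) — all W, so L
Every other cell has at least one move into one of the L cells above, so it is W.
(4,7): one of the L cells justified above, so L
(1,7): the move to (1,6) reaches an L cell, so W
(2,7): the move to (1,6) reaches an L cell, so W

(4,7): L, (1,7): W, (2,7): W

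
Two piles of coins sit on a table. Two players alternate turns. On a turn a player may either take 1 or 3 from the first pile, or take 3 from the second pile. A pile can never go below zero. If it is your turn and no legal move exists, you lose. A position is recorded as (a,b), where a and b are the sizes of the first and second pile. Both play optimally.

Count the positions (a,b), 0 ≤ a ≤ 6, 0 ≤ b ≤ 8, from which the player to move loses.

Work bottom-up. With no move the player to move loses. Otherwise the position is W if at least one move leads to an L position for the opponent, and L if every move leads to a W.
Every move lowers a or b (never raises either), so fill the grid row by row in increasing a, and left to right within a row: each cell's successors are then already labelled.
      b=0  b=1  b=2  b=3  b=4  b=5  b=6  b=7  b=8
a=0:    L    L    L    W    W    W    L    L    L
a=1:    W    W    W    L    L    L    W    W    W
a=2:    L    L    L    W    W    W    L    L    L
a=3:    W    W    W    L    L    L    W    W    W
a=4:    L    L    L    W    W    W    L    L    L
a=5:    W    W    W    L    L    L    W    W    W
a=6:    L    L    L    W    W    W    L    L    L
Cells with no legal move (terminal, hence L): (0,0), (0,1), (0,2).
The remaining L cells, each justified by listing all of its moves:
(0,6): the only move is to (0,3)(W), a W ⇒ L
(0,7): the only move is to (0,4)(W), a W ⇒ L
(0,8): the only move is to (0,5)(W), a W ⇒ L
(1,3): moves to (0,3)(W), (1,0)(W); every one is W ⇒ L
(1,4): moves to (0,4)(W), (1,1)(W); every one is W ⇒ L
(1,5): moves to (0,5)(W), (1,2)(W); every one is W ⇒ L
(2,0): the only move is to (1,0)(W), a W ⇒ L
(2,1): the only move is to (1,1)(W), a W ⇒ L
(2,2): the only move is to (1,2)(W), a W ⇒ L
(2,6): moves to (1,6)(W), (2,3)(W); every one is W ⇒ L
(2,7): moves to (1,7)(W), (2,4)(W); every one is W ⇒ L
(2,8): moves to (1,8)(W), (2,5)(W); every one is W ⇒ L
(3,3): moves to (2,3)(W), (0,3)(W), (3,0)(W); every one is W ⇒ L
(3,4): moves to (2,4)(W), (0,4)(W), (3,1)(W); every one is W ⇒ L
(3,5): moves to (2,5)(W), (0,5)(W), (3,2)(W); every one is W ⇒ L
(4,0): moves to (3,0)(W), (1,0)(W); every one is W ⇒ L
(4,1): moves to (3,1)(W), (1,1)(W); every one is W ⇒ L
(4,2): moves to (3,2)(W), (1,2)(W); every one is W ⇒ L
(4,6): moves to (3,6)(W), (1,6)(W), (4,3)(W); every one is W ⇒ L
(4,7): moves to (3,7)(W), (1,7)(W), (4,4)(W); every one is W ⇒ L
(4,8): moves to (3,8)(W), (1,8)(W), (4,5)(W); every one is W ⇒ L
(5,3): moves to (4,3)(W), (2,3)(W), (5,0)(W); every one is W ⇒ L
(5,4): moves to (4,4)(W), (2,4)(W), (5,1)(W); every one is W ⇒ L
(5,5): moves to (4,5)(W), (2,5)(W), (5,2)(W); every one is W ⇒ L
(6,0): moves to (5,0)(W), (3,0)(W); every one is W ⇒ L
(6,1): moves to (5,1)(W), (3,1)(W); every one is W ⇒ L
(6,2): moves to (5,2)(W), (3,2)(W); every one is W ⇒ L
(6,6): moves to (5,6)(W), (3,6)(W), (6,3)(W); every one is W ⇒ L
(6,7): moves to (5,7)(W), (3,7)(W), (6,4)(W); every one is W ⇒ L
(6,8): moves to (5,8)(W), (3,8)(W), (6,5)(W); every one is W ⇒ L
Every other cell has at least one move into one of the L cells above, so it is W.
L cells per row: a=0: 6, a=1: 3, a=2: 6, a=3: 3, a=4: 6, a=5: 3, a=6: 6; total 33.

33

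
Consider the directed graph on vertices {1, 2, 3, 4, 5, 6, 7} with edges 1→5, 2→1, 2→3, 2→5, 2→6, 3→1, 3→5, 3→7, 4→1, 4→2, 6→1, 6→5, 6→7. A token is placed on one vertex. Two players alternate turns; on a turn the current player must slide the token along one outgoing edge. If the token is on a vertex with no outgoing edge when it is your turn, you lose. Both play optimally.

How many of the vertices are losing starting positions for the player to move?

Use the standard recursion: the mover loses at a terminal position; elsewhere, the mover wins exactly when some move hands the opponent an L position.
Every edge goes from a vertex to one that appears earlier in the order 5, 7, 1, 3, 6, 2, 4, so processing vertices in that order labels each vertex after all of its successors.
5: no outgoing edge → L
7: no outgoing edge → L
1: can move to 5, which is L ⇒ W
3: can move to 7, which is L ⇒ W
6: can move to 7, which is L ⇒ W
2: can move to 5, which is L ⇒ W
4: moves to 2(W), 1(W); every one is W ⇒ L
The L vertices are 4, 5, 7; that is 3 in all.

3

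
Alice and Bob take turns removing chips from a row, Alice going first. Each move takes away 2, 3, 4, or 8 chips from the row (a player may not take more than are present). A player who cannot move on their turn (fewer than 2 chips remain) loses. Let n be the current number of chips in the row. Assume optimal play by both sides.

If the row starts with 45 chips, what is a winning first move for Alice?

Remove 2, leaving 43.

Label each position W (a win for the player to move) or L (a loss). A position with no legal move is L; any other position is W exactly when some move reaches an L, and L when every move reaches a W.
n=0: no move → L
n=1: no move → L
n=2: reaches L-position 0 → W
n=3: reaches L-position 1 → W
n=4: reaches L-position 1 → W
n=5: reaches L-position 1 → W
n=6: only reaches 4(W), 3(W), 2(W), all W → L
n=7: only reaches 5(W), 4(W), 3(W), all W → L
n=8: reaches L-position 6 → W
n=9: reaches L-position 7 → W
n=10: reaches L-position 7 → W
n=11: reaches L-position 7 → W
n=12: only reaches 10(W), 9(W), 8(W), 4(W), all W → L
n=13: only reaches 11(W), 10(W), 9(W), 5(W), all W → L
n=14: reaches L-position 12 → W
n=15: reaches L-position 13 → W
n=16: reaches L-position 13 → W
n=17: reaches L-position 13 → W
n=18: only reaches 16(W), 15(W), 14(W), 10(W), all W → L
n=19: only reaches 17(W), 16(W), 15(W), 11(W), all W → L
n=20: reaches L-position 18 → W
n=21: reaches L-position 19 → W
n=22: reaches L-position 19 → W
n=23: reaches L-position 19 → W
n=24: only reaches 22(W), 21(W), 20(W), 16(W), all W → L
n=25: only reaches 23(W), 22(W), 21(W), 17(W), all W → L
n=26: reaches L-position 24 → W
n=27: reaches L-position 25 → W
n=28: reaches L-position 25 → W
n=29: reaches L-position 25 → W
n=30: only reaches 28(W), 27(W), 26(W), 22(W), all W → L
n=31: only reaches 29(W), 28(W), 27(W), 23(W), all W → L
n=32: reaches L-position 30 → W
n=33: reaches L-position 31 → W
n=34: reaches L-position 31 → W
n=35: reaches L-position 31 → W
n=36: only reaches 34(W), 33(W), 32(W), 28(W), all W → L
n=37: only reaches 35(W), 34(W), 33(W), 29(W), all W → L
n=38: reaches L-position 36 → W
n=39: reaches L-position 37 → W
n=40: reaches L-position 37 → W
n=41: reaches L-position 37 → W
n=42: only reaches 40(W), 39(W), 38(W), 34(W), all W → L
n=43: only reaches 41(W), 40(W), 39(W), 35(W), all W → L
n=44: reaches L-position 42 → W
n=45: reaches L-position 43 → W
From 45, the L positions reachable in one move are: 43, 42, 37. Any move reaching one of these is winning.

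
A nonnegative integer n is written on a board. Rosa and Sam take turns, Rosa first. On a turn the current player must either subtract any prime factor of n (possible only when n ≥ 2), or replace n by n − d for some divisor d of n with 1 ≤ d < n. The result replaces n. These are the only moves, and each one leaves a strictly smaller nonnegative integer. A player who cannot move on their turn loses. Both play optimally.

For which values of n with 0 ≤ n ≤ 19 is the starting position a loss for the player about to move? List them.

Compute win/loss labels from the base case upward. A position with no move is L. Any other position is W if it can reach an L in one move, else L.
n=0: no move → L
n=1: no move → L
n=2: W (go to 0, an L position)
n=3: W (go to 0, an L position)
n=4: L (options 2(W), 3(W) are all W)
n=5: W (go to 0, an L position)
n=6: W (go to 4, an L position)
n=7: W (go to 0, an L position)
n=8: W (go to 4, an L position)
n=9: L (options 6(W), 8(W) are all W)
n=10: W (go to 9, an L position)
n=11: W (go to 0, an L position)
n=12: W (go to 9, an L position)
n=13: W (go to 0, an L position)
n=14: L (options 7(W), 12(W), 13(W) are all W)
n=15: W (go to 14, an L position)
n=16: W (go to 14, an L position)
n=17: W (go to 0, an L position)
n=18: W (go to 9, an L position)
n=19: W (go to 0, an L position)
The losing starting values of n are exactly the entries labelled L in this table (5 of them).

0, 1, 4, 9, 14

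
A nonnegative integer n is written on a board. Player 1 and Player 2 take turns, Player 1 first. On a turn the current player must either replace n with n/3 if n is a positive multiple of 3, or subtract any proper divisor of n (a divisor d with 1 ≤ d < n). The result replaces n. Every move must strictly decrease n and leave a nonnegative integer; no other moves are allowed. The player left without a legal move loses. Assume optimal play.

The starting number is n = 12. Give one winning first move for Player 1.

Move to 4.

Work bottom-up. With no move the player to move loses. Otherwise the position is W if at least one move leads to an L position for the opponent, and L if every move leads to a W.
n=0: no move → L
n=1: no move → L
n=2: →1(L), so W
n=3: →1(L), so W
n=4: →2(W), 3(W) — all W, so L
n=5: →4(L), so W
n=6: →4(L), so W
n=7: →6(W) only, which is W, so L
n=8: →4(L), so W
n=9: →3(W), 6(W), 8(W) — all W, so L
n=10: →9(L), so W
n=11: →10(W) only, which is W, so L
n=12: →4(L), so W
From 12, the L positions reachable in one move are: 4, 9, 11. Any move reaching one of these is winning.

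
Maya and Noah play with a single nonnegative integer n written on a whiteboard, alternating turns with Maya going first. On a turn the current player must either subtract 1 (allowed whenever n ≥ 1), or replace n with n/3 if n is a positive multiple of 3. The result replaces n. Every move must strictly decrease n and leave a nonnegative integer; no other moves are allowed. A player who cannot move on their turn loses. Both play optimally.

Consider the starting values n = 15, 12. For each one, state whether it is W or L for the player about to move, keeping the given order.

15: L, 12: W

Use the standard recursion: the mover loses at a terminal position; elsewhere, the mover wins exactly when some move hands the opponent an L position.
n=0: no move → L
n=1: →0(L), so W
n=2: →1(W) only, which is W, so L
n=3: →2(L), so W
n=4: →3(W) only, which is W, so L
n=5: →4(L), so W
n=6: →2(L), so W
n=7: →6(W) only, which is W, so L
n=8: →7(L), so W
n=9: →3(W), 8(W) — all W, so L
n=10: →9(L), so W
n=11: →10(W) only, which is W, so L
n=12: →4(L), so W
n=13: →12(W) only, which is W, so L
n=14: →13(L), so W
n=15: →5(W), 14(W) — all W, so L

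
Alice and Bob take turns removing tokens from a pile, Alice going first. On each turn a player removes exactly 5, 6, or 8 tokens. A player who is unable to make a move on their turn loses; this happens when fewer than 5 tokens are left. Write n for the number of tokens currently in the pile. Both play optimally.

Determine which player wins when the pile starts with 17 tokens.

Use the standard recursion: the mover loses at a terminal position; elsewhere, the mover wins exactly when some move hands the opponent an L position.
n=0: no move → L
n=1: no move → L
n=2: no move → L
n=3: no move → L
n=4: no move → L
n=5: W (go to 0, an L position)
n=6: W (go to 1, an L position)
n=7: W (go to 2, an L position)
n=8: W (go to 3, an L position)
n=9: W (go to 4, an L position)
n=10: W (go to 4, an L position)
n=11: W (go to 3, an L position)
n=12: W (go to 4, an L position)
n=13: L (options 8(W), 7(W), 5(W) are all W)
n=14: L (options 9(W), 8(W), 6(W) are all W)
n=15: L (options 10(W), 9(W), 7(W) are all W)
n=16: L (options 11(W), 10(W), 8(W) are all W)
n=17: L (options 12(W), 11(W), 9(W) are all W)
Every move from 17 reaches a W position, so the mover loses.

Bob wins.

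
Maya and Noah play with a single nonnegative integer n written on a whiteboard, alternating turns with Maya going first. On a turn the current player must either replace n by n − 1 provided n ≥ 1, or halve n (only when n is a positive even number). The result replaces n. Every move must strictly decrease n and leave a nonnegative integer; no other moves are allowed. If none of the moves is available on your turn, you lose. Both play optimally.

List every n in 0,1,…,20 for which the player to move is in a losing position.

0, 2, 5, 7, 9, 11, 13, 15, 17, 19

Work bottom-up. With no move the player to move loses. Otherwise the position is W if at least one move leads to an L position for the opponent, and L if every move leads to a W.
n=0: no move → L
n=1: reaches L-position 0 → W
n=2: only reaches 1(W), which is W → L
n=3: reaches L-position 2 → W
n=4: reaches L-position 2 → W
n=5: only reaches 4(W), which is W → L
n=6: reaches L-position 5 → W
n=7: only reaches 6(W), which is W → L
n=8: reaches L-position 7 → W
n=9: only reaches 8(W), which is W → L
n=10: reaches L-position 5 → W
n=11: only reaches 10(W), which is W → L
n=12: reaches L-position 11 → W
n=13: only reaches 12(W), which is W → L
n=14: reaches L-position 7 → W
n=15: only reaches 14(W), which is W → L
n=16: reaches L-position 15 → W
n=17: only reaches 16(W), which is W → L
n=18: reaches L-position 9 → W
n=19: only reaches 18(W), which is W → L
n=20: reaches L-position 19 → W
The losing starting values of n are exactly the entries labelled L in this table (10 of them).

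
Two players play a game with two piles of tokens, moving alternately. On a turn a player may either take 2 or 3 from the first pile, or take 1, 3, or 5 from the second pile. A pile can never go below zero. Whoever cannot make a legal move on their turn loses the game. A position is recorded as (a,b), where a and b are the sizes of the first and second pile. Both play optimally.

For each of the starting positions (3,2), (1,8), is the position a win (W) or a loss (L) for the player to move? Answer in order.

Label each position W (a win for the player to move) or L (a loss). A position with no legal move is L; any other position is W exactly when some move reaches an L, and L when every move reaches a W.
No move ever increases a pile, so every position that can arise here has a ≤ 3 and b ≤ 8; it is enough to label the cells with 0 ≤ a ≤ 3 and 0 ≤ b ≤ 8.
Every move lowers a or b (never raises either), so fill the grid row by row in increasing a, and left to right within a row: each cell's successors are then already labelled.
      b=0  b=1  b=2  b=3  b=4  b=5  b=6  b=7  b=8
a=0:    L    W    L    W    L    W    L    W    L
a=1:    L    W    L    W    L    W    L    W    L
a=2:    W    L    W    L    W    L    W    L    W
a=3:    W    L    W    L    W    L    W    L    W
Cells with no legal move (terminal, hence L): (0,0), (1,0).
The remaining L cells, each justified by listing all of its moves:
(0,2): the only move is to (0,1)(W), a W ⇒ L
(0,4): moves to (0,3)(W), (0,1)(W); every one is W ⇒ L
(0,6): moves to (0,5)(W), (0,3)(W), (0,1)(W); every one is W ⇒ L
(0,8): moves to (0,7)(W), (0,5)(W), (0,3)(W); every one is W ⇒ L
(1,2): the only move is to (1,1)(W), a W ⇒ L
(1,4): moves to (1,3)(W), (1,1)(W); every one is W ⇒ L
(1,6): moves to (1,5)(W), (1,3)(W), (1,1)(W); every one is W ⇒ L
(1,8): moves to (1,7)(W), (1,5)(W), (1,3)(W); every one is W ⇒ L
(2,1): moves to (0,1)(W), (2,0)(W); every one is W ⇒ L
(2,3): moves to (0,3)(W), (2,2)(W), (2,0)(W); every one is W ⇒ L
(2,5): moves to (0,5)(W), (2,4)(W), (2,2)(W), (2,0)(W); every one is W ⇒ L
(2,7): moves to (0,7)(W), (2,6)(W), (2,4)(W), (2,2)(W); every one is W ⇒ L
(3,1): moves to (1,1)(W), (0,1)(W), (3,0)(W); every one is W ⇒ L
(3,3): moves to (1,3)(W), (0,3)(W), (3,2)(W), (3,0)(W); every one is W ⇒ L
(3,5): moves to (1,5)(W), (0,5)(W), (3,4)(W), (3,2)(W), (3,0)(W); every one is W ⇒ L
(3,7): moves to (1,7)(W), (0,7)(W), (3,6)(W), (3,4)(W), (3,2)(W); every one is W ⇒ L
Every other cell has at least one move into one of the L cells above, so it is W.
(3,2): the move to (1,2) reaches an L cell, so W
(1,8): one of the L cells justified above, so L

(3,2): W, (1,8): L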